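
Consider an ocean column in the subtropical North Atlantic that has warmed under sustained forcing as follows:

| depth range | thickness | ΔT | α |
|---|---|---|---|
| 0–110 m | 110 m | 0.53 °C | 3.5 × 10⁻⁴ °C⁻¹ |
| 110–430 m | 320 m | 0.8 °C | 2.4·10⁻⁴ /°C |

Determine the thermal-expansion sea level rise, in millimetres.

81.8 mm

0–110 m: 110 × 3.5×10⁻⁴ × 0.53 = 0.020405 m
0.8 × 2.4×10⁻⁴ × 320 = 0.06144 m
Δh = 0.020405 + 0.06144 = 0.081845 m ≈ 81.8 mm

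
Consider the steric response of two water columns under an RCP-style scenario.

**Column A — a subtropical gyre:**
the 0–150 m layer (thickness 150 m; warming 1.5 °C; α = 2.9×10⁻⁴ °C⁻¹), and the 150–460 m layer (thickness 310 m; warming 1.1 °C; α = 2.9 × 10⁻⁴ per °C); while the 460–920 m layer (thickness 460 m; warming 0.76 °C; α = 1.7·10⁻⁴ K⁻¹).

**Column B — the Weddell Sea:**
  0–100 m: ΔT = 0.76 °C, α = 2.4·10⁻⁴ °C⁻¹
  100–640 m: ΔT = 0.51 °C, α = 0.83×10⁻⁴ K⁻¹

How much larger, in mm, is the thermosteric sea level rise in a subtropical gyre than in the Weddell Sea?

182 mm

A 0–150 m: 1.5 × 2.9×10⁻⁴ × 150 = 0.06525 m
A 2.9×10⁻⁴ × 1.1 × 310 = 0.09889 m
A Layer 3: 0.76 × 460 × 1.7×10⁻⁴ = 0.059432 m
A total: 0.223572 m
B 2.4×10⁻⁴ × 100 × 0.76 = 0.01824 m
B Layer 2: 0.51 × 0.83×10⁻⁴ × 540 = 0.0228582 m
B total: 0.0410982 m
Difference: 0.223572 − 0.0410982 = 0.1824738 m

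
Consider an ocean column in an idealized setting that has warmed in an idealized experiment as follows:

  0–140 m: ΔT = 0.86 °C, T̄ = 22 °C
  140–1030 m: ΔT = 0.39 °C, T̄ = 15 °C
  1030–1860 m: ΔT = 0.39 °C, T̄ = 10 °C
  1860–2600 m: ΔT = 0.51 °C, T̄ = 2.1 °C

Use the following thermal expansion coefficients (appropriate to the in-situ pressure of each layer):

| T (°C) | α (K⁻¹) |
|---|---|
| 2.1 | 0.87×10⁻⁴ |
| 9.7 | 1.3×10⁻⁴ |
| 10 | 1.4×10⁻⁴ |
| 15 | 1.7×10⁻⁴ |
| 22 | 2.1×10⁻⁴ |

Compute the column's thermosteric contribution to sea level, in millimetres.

Layer 1 at 22 °C → α = 2.1×10⁻⁴ K⁻¹
Layer 2 at 15 °C → α = 1.7×10⁻⁴ K⁻¹
Layer 3 at 10 °C → α = 1.4×10⁻⁴ K⁻¹
Layer 4 at 2.1 °C → α = 0.87×10⁻⁴ K⁻¹
Layer 1: 0.86 × 2.1×10⁻⁴ × 140 = 0.025284 m
Layer 2: 0.39 × 1.7×10⁻⁴ × 890 = 0.059007 m
Layer 3: 1.4×10⁻⁴ × 830 × 0.39 = 0.045318 m
1860–2600 m: 0.87×10⁻⁴ × 740 × 0.51 = 0.0328338 m
Δh = 0.025284 + 0.059007 + 0.045318 + 0.0328338 = 0.1624428 m ≈ 162 mm

162 mm of thermosteric rise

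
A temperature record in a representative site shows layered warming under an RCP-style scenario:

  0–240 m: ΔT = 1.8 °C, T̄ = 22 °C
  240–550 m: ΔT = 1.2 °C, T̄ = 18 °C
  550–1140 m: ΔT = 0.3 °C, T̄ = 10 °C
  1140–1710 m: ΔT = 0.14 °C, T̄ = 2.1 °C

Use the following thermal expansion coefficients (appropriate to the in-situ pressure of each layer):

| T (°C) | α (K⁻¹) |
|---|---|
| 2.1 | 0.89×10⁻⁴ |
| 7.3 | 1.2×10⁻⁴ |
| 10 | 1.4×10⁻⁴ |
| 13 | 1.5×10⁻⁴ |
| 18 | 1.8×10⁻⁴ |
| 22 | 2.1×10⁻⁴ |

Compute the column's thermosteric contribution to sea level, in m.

Δh ≈ 0.190 m

Layer 1 at 22 °C → α = 2.1×10⁻⁴ K⁻¹
Layer 2 at 18 °C → α = 1.8×10⁻⁴ K⁻¹
Layer 3 at 10 °C → α = 1.4×10⁻⁴ K⁻¹
Layer 4 at 2.1 °C → α = 0.89×10⁻⁴ K⁻¹
0–240 m: 240 × 2.1×10⁻⁴ × 1.8 = 0.09072 m
310 × 1.8×10⁻⁴ × 1.2 = 0.06696 m
0.3 × 590 × 1.4×10⁻⁴ = 0.02478 m
0.89×10⁻⁴ × 570 × 0.14 = 0.0071022 m
Δh = 0.09072 + 0.06696 + 0.02478 + 0.0071022 = 0.1895622 m ≈ 0.190 m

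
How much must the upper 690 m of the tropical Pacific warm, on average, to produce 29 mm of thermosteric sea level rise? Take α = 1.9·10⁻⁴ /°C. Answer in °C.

ΔT = Δh/(αH) = 0.029 / (1.9×10⁻⁴ × 690) ≈ 0.2212 °C

about 0.221 °C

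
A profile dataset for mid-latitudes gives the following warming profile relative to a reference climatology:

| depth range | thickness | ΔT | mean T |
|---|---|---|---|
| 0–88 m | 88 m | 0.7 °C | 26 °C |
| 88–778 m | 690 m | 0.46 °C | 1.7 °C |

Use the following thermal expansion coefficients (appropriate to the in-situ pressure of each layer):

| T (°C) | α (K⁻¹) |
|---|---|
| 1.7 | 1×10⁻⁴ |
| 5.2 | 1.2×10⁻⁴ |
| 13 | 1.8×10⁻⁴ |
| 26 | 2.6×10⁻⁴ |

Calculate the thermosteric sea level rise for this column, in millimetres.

48 mm of thermosteric rise

Layer 1 at 26 °C → α = 2.6×10⁻⁴ K⁻¹
Layer 2 at 1.7 °C → α = 1×10⁻⁴ K⁻¹
Layer 1: 2.6×10⁻⁴ × 0.7 × 88 = 0.016016 m
88–778 m: 690 × 1×10⁻⁴ × 0.46 = 0.03174 m
Δh = 0.016016 + 0.03174 = 0.047756 m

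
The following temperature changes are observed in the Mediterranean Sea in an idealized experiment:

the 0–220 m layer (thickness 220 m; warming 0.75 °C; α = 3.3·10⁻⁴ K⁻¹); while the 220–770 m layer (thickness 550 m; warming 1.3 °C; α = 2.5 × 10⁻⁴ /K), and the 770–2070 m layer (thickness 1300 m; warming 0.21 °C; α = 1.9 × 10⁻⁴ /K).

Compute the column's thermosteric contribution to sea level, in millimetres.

Δh = 285 mm

0–220 m: 0.75 × 3.3×10⁻⁴ × 220 = 0.05445 m
220–770 m: 2.5×10⁻⁴ × 1.3 × 550 = 0.17875 m
770–2070 m: 1.9×10⁻⁴ × 1300 × 0.21 = 0.05187 m
Δh = 0.05445 + 0.17875 + 0.05187 = 0.28507 m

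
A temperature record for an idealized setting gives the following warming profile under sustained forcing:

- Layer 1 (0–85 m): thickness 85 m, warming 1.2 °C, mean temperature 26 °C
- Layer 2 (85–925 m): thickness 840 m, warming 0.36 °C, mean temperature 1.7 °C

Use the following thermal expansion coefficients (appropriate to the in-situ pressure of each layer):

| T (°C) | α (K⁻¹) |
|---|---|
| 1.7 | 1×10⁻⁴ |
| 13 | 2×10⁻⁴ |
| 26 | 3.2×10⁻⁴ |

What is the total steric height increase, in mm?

Layer 1 at 26 °C → α = 3.2×10⁻⁴ K⁻¹
Layer 2 at 1.7 °C → α = 1×10⁻⁴ K⁻¹
0–85 m: 3.2×10⁻⁴ × 1.2 × 85 = 0.03264 m
Layer 2: 1×10⁻⁴ × 840 × 0.36 = 0.03024 m
Δh = 0.03264 + 0.03024 = 0.06288 m

62.9 mm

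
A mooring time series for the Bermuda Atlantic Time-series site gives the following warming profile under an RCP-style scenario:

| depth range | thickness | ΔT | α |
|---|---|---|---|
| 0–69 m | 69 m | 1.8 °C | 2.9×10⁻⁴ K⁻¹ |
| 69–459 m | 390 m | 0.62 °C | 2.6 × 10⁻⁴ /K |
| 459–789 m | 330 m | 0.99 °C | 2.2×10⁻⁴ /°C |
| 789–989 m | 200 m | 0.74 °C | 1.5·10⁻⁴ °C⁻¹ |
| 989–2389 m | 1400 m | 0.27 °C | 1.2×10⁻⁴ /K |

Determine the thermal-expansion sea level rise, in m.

0–69 m: 1.8 × 2.9×10⁻⁴ × 69 = 0.036018 m
69–459 m: 390 × 0.62 × 2.6×10⁻⁴ = 0.062868 m
330 × 0.99 × 2.2×10⁻⁴ = 0.071874 m
200 × 1.5×10⁻⁴ × 0.74 = 0.02220 m
Layer 5: 0.27 × 1.2×10⁻⁴ × 1400 = 0.04536 m
Δh = 0.036018 + 0.062868 + 0.071874 + 0.02220 + 0.04536 = 0.23832 m ≈ 0.24 m

about 0.24 m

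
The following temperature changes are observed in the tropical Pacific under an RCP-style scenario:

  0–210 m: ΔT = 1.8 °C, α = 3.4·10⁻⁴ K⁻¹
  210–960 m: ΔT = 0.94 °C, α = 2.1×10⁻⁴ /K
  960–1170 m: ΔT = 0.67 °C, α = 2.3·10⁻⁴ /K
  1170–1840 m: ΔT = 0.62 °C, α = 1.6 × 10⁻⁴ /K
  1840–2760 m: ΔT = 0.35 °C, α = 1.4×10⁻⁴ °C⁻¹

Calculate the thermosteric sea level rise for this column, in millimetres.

420 mm of thermosteric rise

210 × 1.8 × 3.4×10⁻⁴ = 0.12852 m
750 × 2.1×10⁻⁴ × 0.94 = 0.14805 m
0.67 × 2.3×10⁻⁴ × 210 = 0.032361 m
1170–1840 m: 670 × 0.62 × 1.6×10⁻⁴ = 0.066464 m
1840–2760 m: 1.4×10⁻⁴ × 920 × 0.35 = 0.04508 m
Δh = 0.12852 + 0.14805 + 0.032361 + 0.066464 + 0.04508 = 0.420475 m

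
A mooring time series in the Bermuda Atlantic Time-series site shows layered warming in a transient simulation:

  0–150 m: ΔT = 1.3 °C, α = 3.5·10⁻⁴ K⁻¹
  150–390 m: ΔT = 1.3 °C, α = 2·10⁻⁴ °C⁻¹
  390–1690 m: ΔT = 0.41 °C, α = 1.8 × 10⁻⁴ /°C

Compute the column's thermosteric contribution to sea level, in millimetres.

227 mm of thermosteric rise

3.5×10⁻⁴ × 1.3 × 150 = 0.06825 m
150–390 m: 1.3 × 2×10⁻⁴ × 240 = 0.06240 m
Layer 3: 1300 × 1.8×10⁻⁴ × 0.41 = 0.09594 m
Δh = 0.06825 + 0.06240 + 0.09594 = 0.22659 m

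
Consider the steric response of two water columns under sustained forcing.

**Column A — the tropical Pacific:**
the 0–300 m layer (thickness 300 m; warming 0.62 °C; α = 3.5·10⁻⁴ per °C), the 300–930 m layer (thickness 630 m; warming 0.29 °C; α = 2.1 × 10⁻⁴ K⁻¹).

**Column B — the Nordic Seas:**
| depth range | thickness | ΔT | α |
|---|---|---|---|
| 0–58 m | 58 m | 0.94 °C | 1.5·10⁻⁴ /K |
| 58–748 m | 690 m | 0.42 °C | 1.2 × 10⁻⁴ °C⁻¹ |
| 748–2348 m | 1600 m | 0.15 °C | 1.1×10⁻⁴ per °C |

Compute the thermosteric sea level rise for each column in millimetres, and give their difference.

A Layer 1: 3.5×10⁻⁴ × 300 × 0.62 = 0.06510 m
A Layer 2: 0.29 × 2.1×10⁻⁴ × 630 = 0.038367 m
A total: 0.103467 m
B 58 × 1.5×10⁻⁴ × 0.94 = 0.008178 m
B 0.42 × 690 × 1.2×10⁻⁴ = 0.034776 m
B Layer 3: 1600 × 1.1×10⁻⁴ × 0.15 = 0.02640 m
B total: 0.069354 m
Difference: 0.103467 − 0.069354 = 0.034113 m

A: 100 mm; B: 69 mm; difference 34 mm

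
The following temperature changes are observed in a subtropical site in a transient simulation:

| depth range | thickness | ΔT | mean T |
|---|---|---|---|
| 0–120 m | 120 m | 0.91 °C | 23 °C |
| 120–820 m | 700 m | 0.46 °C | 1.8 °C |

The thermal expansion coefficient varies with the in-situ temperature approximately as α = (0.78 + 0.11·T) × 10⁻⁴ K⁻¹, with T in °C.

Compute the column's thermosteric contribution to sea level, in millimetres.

Layer 1: α = (0.78 + 0.11×23)×10⁻⁴ = 3.31×10⁻⁴ K⁻¹
Layer 2: α = (0.78 + 0.11×1.8)×10⁻⁴ = 0.978×10⁻⁴ K⁻¹
0–120 m: 120 × 3.31×10⁻⁴ × 0.91 = 0.0361452 m
120–820 m: 0.978×10⁻⁴ × 700 × 0.46 = 0.0314916 m
Δh = 0.0361452 + 0.0314916 = 0.0676368 m ≈ 68 mm

Δh = 68 mm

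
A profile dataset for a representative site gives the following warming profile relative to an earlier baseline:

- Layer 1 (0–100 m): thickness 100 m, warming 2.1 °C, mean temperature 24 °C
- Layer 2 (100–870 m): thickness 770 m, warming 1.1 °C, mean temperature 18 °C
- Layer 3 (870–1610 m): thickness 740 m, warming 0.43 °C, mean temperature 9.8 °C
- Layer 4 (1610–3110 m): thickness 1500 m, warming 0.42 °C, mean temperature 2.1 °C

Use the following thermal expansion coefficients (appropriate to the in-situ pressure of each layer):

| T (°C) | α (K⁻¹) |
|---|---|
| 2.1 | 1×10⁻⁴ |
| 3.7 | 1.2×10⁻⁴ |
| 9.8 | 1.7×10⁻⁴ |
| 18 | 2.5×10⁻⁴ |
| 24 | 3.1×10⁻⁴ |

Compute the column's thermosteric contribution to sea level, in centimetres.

Layer 1 at 24 °C → α = 3.1×10⁻⁴ K⁻¹
Layer 2 at 18 °C → α = 2.5×10⁻⁴ K⁻¹
Layer 3 at 9.8 °C → α = 1.7×10⁻⁴ K⁻¹
Layer 4 at 2.1 °C → α = 1×10⁻⁴ K⁻¹
Layer 1: 2.1 × 100 × 3.1×10⁻⁴ = 0.06510 m
2.5×10⁻⁴ × 1.1 × 770 = 0.21175 m
1.7×10⁻⁴ × 740 × 0.43 = 0.054094 m
Layer 4: 1×10⁻⁴ × 0.42 × 1500 = 0.06300 m
Δh = 0.06510 + 0.21175 + 0.054094 + 0.06300 = 0.393944 m

39.4 cm of thermosteric rise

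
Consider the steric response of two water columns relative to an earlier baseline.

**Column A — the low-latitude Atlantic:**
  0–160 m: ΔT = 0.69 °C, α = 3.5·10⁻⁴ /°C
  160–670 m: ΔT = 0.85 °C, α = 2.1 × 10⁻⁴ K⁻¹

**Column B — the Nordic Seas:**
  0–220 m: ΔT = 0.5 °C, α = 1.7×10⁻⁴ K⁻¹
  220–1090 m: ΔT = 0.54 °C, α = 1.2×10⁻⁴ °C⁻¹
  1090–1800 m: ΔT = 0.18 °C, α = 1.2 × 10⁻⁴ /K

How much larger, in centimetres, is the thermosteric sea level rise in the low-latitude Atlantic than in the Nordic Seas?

A Layer 1: 3.5×10⁻⁴ × 160 × 0.69 = 0.03864 m
A Layer 2: 0.85 × 2.1×10⁻⁴ × 510 = 0.091035 m
A total: 0.129675 m
B 0–220 m: 220 × 0.5 × 1.7×10⁻⁴ = 0.01870 m
B 220–1090 m: 870 × 1.2×10⁻⁴ × 0.54 = 0.056376 m
B 1.2×10⁻⁴ × 710 × 0.18 = 0.015336 m
B total: 0.090412 m
Difference: 0.129675 − 0.090412 = 0.039263 m

3.93 cm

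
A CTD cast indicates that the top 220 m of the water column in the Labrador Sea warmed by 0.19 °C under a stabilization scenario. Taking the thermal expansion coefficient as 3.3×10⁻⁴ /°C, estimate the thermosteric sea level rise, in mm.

Δh = αΔT·H = 3.3×10⁻⁴ × 0.19 × 220 = 0.013794 m

Δh = 13.8 mm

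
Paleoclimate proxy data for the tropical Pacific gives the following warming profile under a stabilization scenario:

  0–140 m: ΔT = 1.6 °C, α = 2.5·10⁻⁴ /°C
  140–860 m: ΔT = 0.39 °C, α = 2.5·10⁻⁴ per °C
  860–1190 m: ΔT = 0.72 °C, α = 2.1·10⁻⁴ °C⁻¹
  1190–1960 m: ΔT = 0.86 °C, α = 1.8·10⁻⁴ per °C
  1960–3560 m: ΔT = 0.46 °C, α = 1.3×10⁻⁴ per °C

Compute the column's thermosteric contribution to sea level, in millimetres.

about 391 mm

0–140 m: 1.6 × 140 × 2.5×10⁻⁴ = 0.05600 m
2.5×10⁻⁴ × 0.39 × 720 = 0.07020 m
860–1190 m: 330 × 0.72 × 2.1×10⁻⁴ = 0.049896 m
1190–1960 m: 0.86 × 1.8×10⁻⁴ × 770 = 0.119196 m
1960–3560 m: 0.46 × 1.3×10⁻⁴ × 1600 = 0.09568 m
Δh = 0.05600 + 0.07020 + 0.049896 + 0.119196 + 0.09568 = 0.390972 m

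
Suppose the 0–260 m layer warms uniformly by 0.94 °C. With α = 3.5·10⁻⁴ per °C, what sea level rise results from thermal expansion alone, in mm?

85.5 mm

Δh = αΔT·H = 3.5×10⁻⁴ × 0.94 × 260 = 0.08554 m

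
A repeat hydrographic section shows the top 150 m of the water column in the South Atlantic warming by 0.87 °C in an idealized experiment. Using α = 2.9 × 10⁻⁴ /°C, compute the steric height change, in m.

Δh = αΔT·H = 2.9×10⁻⁴ × 0.87 × 150 = 0.037845 m

0.0378 m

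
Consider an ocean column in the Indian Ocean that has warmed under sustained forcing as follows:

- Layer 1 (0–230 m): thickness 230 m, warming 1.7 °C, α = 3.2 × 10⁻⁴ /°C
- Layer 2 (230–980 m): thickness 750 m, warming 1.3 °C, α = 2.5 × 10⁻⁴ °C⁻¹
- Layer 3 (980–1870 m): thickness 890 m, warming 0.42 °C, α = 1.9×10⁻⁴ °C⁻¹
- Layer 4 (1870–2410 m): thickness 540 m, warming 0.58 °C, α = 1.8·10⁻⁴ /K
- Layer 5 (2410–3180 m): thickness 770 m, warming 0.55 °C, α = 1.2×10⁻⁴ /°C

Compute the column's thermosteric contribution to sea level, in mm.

Layer 1: 1.7 × 3.2×10⁻⁴ × 230 = 0.12512 m
Layer 2: 1.3 × 750 × 2.5×10⁻⁴ = 0.24375 m
Layer 3: 1.9×10⁻⁴ × 890 × 0.42 = 0.071022 m
1870–2410 m: 1.8×10⁻⁴ × 0.58 × 540 = 0.056376 m
2410–3180 m: 1.2×10⁻⁴ × 0.55 × 770 = 0.05082 m
Δh = 0.12512 + 0.24375 + 0.071022 + 0.056376 + 0.05082 = 0.547088 m

550 mm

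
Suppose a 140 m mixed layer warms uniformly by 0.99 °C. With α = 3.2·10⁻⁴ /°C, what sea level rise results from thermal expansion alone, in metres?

Δh = αΔT·H = 3.2×10⁻⁴ × 0.99 × 140 = 0.044352 m

0.0444 m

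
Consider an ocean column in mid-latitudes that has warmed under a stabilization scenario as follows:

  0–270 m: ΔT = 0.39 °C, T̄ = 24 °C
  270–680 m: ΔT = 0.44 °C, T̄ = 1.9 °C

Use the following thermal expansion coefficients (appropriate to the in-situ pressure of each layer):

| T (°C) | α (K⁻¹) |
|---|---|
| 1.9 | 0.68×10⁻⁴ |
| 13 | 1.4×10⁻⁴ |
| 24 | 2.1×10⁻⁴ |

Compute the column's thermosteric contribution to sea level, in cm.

Layer 1 at 24 °C → α = 2.1×10⁻⁴ K⁻¹
Layer 2 at 1.9 °C → α = 0.68×10⁻⁴ K⁻¹
0.39 × 270 × 2.1×10⁻⁴ = 0.022113 m
270–680 m: 0.44 × 410 × 0.68×10⁻⁴ = 0.0122672 m
Δh = 0.022113 + 0.0122672 = 0.0343802 m

Δh ≈ 3.44 cm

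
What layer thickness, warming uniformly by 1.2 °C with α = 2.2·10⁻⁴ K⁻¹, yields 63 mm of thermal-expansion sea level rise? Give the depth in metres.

H = Δh/(αΔT) = 0.063 / (2.2×10⁻⁴ × 1.2) ≈ 238.6 m

H ≈ 240 m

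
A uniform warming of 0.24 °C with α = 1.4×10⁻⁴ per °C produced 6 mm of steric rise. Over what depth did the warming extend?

180 m

H = Δh/(αΔT) = 0.006 / (1.4×10⁻⁴ × 0.24) ≈ 178.6 m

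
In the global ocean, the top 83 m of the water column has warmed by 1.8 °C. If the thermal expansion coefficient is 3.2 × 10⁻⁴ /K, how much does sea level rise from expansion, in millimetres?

Δh = αΔT·H = 3.2×10⁻⁴ × 1.8 × 83 = 0.047808 m

Δh ≈ 47.8 mm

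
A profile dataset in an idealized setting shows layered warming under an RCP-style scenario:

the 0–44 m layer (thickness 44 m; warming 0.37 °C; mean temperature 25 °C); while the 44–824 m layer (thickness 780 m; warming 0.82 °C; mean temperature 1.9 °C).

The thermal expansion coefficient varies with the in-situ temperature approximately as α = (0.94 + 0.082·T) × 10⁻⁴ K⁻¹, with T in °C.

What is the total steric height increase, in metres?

0.075 m

Layer 1: α = (0.94 + 0.082×25)×10⁻⁴ = 2.99×10⁻⁴ K⁻¹
Layer 2: α = (0.94 + 0.082×1.9)×10⁻⁴ = 1.0958×10⁻⁴ K⁻¹
Layer 1: 44 × 2.99×10⁻⁴ × 0.37 = 0.00486772 m
Layer 2: 1.0958×10⁻⁴ × 780 × 0.82 = 0.070087368 m
Δh = 0.00486772 + 0.070087368 = 0.074955088 m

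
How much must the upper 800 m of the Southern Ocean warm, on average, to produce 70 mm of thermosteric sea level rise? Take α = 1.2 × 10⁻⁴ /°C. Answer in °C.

0.729 °C

ΔT = Δh/(αH) = 0.07 / (1.2×10⁻⁴ × 800) ≈ 0.7292 °C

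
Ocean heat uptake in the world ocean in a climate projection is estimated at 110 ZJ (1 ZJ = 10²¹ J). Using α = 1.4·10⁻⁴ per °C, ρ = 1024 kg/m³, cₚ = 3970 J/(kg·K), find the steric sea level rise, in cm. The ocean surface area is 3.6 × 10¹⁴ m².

Per unit area: Q = 110×10²¹ / (3.6×10¹⁴) ≈ 3.056×10⁸ J/m²
Δh = αQ/(ρcₚ) = 1.4×10⁻⁴ × 3.056×10⁸ / (1024 × 3970) ≈ 0.010524 m

1.05 cm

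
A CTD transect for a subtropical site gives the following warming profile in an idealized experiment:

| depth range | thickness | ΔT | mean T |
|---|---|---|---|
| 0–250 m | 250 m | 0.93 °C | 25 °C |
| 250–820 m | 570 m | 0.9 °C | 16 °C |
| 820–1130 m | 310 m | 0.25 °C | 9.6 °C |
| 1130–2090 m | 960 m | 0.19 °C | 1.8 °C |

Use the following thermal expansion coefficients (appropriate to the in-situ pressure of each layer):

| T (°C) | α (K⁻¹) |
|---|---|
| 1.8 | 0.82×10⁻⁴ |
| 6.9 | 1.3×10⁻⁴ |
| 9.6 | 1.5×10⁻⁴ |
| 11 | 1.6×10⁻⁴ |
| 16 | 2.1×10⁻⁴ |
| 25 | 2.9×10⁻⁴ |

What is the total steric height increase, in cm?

20 cm

Layer 1 at 25 °C → α = 2.9×10⁻⁴ K⁻¹
Layer 2 at 16 °C → α = 2.1×10⁻⁴ K⁻¹
Layer 3 at 9.6 °C → α = 1.5×10⁻⁴ K⁻¹
Layer 4 at 1.8 °C → α = 0.82×10⁻⁴ K⁻¹
Layer 1: 0.93 × 2.9×10⁻⁴ × 250 = 0.067425 m
250–820 m: 570 × 0.9 × 2.1×10⁻⁴ = 0.10773 m
820–1130 m: 1.5×10⁻⁴ × 0.25 × 310 = 0.011625 m
960 × 0.19 × 0.82×10⁻⁴ = 0.0149568 m
Δh = 0.067425 + 0.10773 + 0.011625 + 0.0149568 = 0.2017368 m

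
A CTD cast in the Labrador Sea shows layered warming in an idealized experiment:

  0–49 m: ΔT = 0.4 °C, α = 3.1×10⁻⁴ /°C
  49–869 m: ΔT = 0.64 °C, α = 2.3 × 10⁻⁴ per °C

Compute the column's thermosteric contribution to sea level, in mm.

Δh = 130 mm

Layer 1: 3.1×10⁻⁴ × 49 × 0.4 = 0.006076 m
49–869 m: 820 × 0.64 × 2.3×10⁻⁴ = 0.120704 m
Δh = 0.006076 + 0.120704 = 0.12678 m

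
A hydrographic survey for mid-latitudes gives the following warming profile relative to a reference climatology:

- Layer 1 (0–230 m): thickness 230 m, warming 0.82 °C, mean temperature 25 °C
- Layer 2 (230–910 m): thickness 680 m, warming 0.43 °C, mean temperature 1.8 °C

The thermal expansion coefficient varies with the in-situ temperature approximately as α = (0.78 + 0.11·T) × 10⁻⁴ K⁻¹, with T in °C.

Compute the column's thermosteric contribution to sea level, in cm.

9.52 cm of thermosteric rise

Layer 1: α = (0.78 + 0.11×25)×10⁻⁴ = 3.53×10⁻⁴ K⁻¹
Layer 2: α = (0.78 + 0.11×1.8)×10⁻⁴ = 0.978×10⁻⁴ K⁻¹
0–230 m: 3.53×10⁻⁴ × 0.82 × 230 = 0.0665758 m
230–910 m: 0.43 × 680 × 0.978×10⁻⁴ = 0.02859672 m
Δh = 0.0665758 + 0.02859672 = 0.09517252 m ≈ 9.52 cm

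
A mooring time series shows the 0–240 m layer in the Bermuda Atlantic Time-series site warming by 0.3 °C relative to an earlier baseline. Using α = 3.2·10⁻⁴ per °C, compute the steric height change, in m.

Δh ≈ 0.023 m

Δh = αΔT·H = 3.2×10⁻⁴ × 0.3 × 240 = 0.02304 m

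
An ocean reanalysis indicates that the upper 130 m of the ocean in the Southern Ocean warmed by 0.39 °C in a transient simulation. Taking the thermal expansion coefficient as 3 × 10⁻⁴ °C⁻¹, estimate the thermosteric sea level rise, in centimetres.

Δh = αΔT·H = 3×10⁻⁴ × 0.39 × 130 = 0.01521 m

1.5 cm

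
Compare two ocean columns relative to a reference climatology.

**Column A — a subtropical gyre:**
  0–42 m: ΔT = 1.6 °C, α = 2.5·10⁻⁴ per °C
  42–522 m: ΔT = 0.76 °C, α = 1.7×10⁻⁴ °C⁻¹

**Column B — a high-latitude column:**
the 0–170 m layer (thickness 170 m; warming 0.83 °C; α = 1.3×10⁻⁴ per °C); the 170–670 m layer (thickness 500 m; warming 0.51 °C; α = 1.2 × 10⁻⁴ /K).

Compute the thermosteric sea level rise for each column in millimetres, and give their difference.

A 0–42 m: 42 × 1.6 × 2.5×10⁻⁴ = 0.01680 m
A 42–522 m: 0.76 × 1.7×10⁻⁴ × 480 = 0.062016 m
A total: 0.078816 m
B 0–170 m: 170 × 1.3×10⁻⁴ × 0.83 = 0.018343 m
B Layer 2: 0.51 × 500 × 1.2×10⁻⁴ = 0.03060 m
B total: 0.048943 m
Difference: 0.078816 − 0.048943 = 0.029873 m

A: 79 mm; B: 49 mm; difference 30 mm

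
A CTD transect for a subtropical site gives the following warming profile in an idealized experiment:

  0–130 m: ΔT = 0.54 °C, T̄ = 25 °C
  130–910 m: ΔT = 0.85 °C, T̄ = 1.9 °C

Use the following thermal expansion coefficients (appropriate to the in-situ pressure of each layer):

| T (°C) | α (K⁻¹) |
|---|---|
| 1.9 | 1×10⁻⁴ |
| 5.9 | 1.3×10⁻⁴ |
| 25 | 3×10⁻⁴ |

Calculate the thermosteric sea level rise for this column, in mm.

about 87.4 mm

Layer 1 at 25 °C → α = 3×10⁻⁴ K⁻¹
Layer 2 at 1.9 °C → α = 1×10⁻⁴ K⁻¹
0–130 m: 130 × 3×10⁻⁴ × 0.54 = 0.02106 m
130–910 m: 1×10⁻⁴ × 0.85 × 780 = 0.06630 m
Δh = 0.02106 + 0.06630 = 0.08736 m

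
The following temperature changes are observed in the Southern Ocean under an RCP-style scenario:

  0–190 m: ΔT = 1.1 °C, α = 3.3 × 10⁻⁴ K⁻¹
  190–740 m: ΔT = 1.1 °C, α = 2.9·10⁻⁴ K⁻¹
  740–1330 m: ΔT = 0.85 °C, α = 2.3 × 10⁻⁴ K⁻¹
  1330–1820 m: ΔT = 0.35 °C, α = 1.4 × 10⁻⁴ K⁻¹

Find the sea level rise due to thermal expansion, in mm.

384 mm

Layer 1: 3.3×10⁻⁴ × 1.1 × 190 = 0.06897 m
550 × 1.1 × 2.9×10⁻⁴ = 0.17545 m
740–1330 m: 0.85 × 590 × 2.3×10⁻⁴ = 0.115345 m
490 × 1.4×10⁻⁴ × 0.35 = 0.02401 m
Δh = 0.06897 + 0.17545 + 0.115345 + 0.02401 = 0.383775 m ≈ 384 mm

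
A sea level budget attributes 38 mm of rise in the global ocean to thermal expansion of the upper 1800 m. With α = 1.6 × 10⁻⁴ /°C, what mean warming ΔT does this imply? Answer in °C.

0.13 °C

ΔT = Δh/(αH) = 0.038 / (1.6×10⁻⁴ × 1800) ≈ 0.1319 °C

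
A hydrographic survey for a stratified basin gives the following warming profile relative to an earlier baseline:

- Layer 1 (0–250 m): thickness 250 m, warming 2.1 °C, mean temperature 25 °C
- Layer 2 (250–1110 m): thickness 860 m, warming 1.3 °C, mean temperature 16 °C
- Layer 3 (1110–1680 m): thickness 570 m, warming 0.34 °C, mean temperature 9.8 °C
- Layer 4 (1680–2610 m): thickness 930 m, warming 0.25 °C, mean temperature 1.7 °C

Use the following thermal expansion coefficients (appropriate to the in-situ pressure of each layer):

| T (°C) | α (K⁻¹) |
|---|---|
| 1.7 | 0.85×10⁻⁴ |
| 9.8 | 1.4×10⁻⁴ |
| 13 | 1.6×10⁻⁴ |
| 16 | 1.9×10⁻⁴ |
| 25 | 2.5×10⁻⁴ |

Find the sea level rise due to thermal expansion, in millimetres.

391 mm

Layer 1 at 25 °C → α = 2.5×10⁻⁴ K⁻¹
Layer 2 at 16 °C → α = 1.9×10⁻⁴ K⁻¹
Layer 3 at 9.8 °C → α = 1.4×10⁻⁴ K⁻¹
Layer 4 at 1.7 °C → α = 0.85×10⁻⁴ K⁻¹
2.5×10⁻⁴ × 250 × 2.1 = 0.13125 m
1.9×10⁻⁴ × 860 × 1.3 = 0.21242 m
Layer 3: 570 × 1.4×10⁻⁴ × 0.34 = 0.027132 m
Layer 4: 0.85×10⁻⁴ × 930 × 0.25 = 0.0197625 m
Δh = 0.13125 + 0.21242 + 0.027132 + 0.0197625 = 0.3905645 m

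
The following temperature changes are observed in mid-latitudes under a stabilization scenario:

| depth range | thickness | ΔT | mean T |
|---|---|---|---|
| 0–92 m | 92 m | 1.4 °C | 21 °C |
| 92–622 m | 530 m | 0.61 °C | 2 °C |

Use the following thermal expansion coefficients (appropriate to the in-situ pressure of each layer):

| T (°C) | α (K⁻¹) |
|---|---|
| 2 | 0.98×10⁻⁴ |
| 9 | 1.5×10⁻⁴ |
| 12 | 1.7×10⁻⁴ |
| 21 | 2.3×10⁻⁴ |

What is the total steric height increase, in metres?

0.0613 m

Layer 1 at 21 °C → α = 2.3×10⁻⁴ K⁻¹
Layer 2 at 2 °C → α = 0.98×10⁻⁴ K⁻¹
Layer 1: 92 × 1.4 × 2.3×10⁻⁴ = 0.029624 m
Layer 2: 0.98×10⁻⁴ × 0.61 × 530 = 0.0316834 m
Δh = 0.029624 + 0.0316834 = 0.0613074 m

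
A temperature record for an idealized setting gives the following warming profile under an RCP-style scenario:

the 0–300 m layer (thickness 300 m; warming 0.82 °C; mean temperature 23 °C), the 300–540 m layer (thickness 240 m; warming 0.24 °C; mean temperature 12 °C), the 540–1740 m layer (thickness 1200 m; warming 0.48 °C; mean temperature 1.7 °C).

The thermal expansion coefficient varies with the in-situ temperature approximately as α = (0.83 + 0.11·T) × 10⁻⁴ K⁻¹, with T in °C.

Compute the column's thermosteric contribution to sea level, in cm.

Layer 1: α = (0.83 + 0.11×23)×10⁻⁴ = 3.36×10⁻⁴ K⁻¹
Layer 2: α = (0.83 + 0.11×12)×10⁻⁴ = 2.15×10⁻⁴ K⁻¹
Layer 3: α = (0.83 + 0.11×1.7)×10⁻⁴ = 1.017×10⁻⁴ K⁻¹
0–300 m: 300 × 0.82 × 3.36×10⁻⁴ = 0.082656 m
Layer 2: 2.15×10⁻⁴ × 240 × 0.24 = 0.012384 m
540–1740 m: 0.48 × 1.017×10⁻⁴ × 1200 = 0.0585792 m
Δh = 0.082656 + 0.012384 + 0.0585792 = 0.1536192 m

15.4 cm of thermosteric rise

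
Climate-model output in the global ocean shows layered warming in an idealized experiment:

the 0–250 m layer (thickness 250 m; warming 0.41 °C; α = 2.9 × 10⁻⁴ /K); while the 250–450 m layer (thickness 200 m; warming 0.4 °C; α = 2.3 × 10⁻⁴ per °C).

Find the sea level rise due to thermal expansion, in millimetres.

Δh = 48 mm

2.9×10⁻⁴ × 0.41 × 250 = 0.029725 m
Layer 2: 2.3×10⁻⁴ × 0.4 × 200 = 0.01840 m
Δh = 0.029725 + 0.01840 = 0.048125 m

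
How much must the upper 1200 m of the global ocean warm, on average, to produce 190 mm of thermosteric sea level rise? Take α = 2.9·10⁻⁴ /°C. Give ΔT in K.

0.55 K

ΔT = Δh/(αH) = 0.19 / (2.9×10⁻⁴ × 1200) ≈ 0.5460 K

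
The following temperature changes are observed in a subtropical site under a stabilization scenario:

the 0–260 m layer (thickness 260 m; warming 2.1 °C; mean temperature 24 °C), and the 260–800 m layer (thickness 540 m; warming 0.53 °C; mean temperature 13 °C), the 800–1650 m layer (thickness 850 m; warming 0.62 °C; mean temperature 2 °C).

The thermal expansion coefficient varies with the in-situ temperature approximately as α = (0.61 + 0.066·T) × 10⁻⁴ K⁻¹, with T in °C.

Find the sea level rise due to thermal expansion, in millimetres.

Layer 1: α = (0.61 + 0.066×24)×10⁻⁴ = 2.194×10⁻⁴ K⁻¹
Layer 2: α = (0.61 + 0.066×13)×10⁻⁴ = 1.468×10⁻⁴ K⁻¹
Layer 3: α = (0.61 + 0.066×2)×10⁻⁴ = 0.742×10⁻⁴ K⁻¹
260 × 2.194×10⁻⁴ × 2.1 = 0.1197924 m
Layer 2: 540 × 0.53 × 1.468×10⁻⁴ = 0.04201416 m
0.62 × 0.742×10⁻⁴ × 850 = 0.0391034 m
Δh = 0.1197924 + 0.04201416 + 0.0391034 = 0.20090996 m

201 mm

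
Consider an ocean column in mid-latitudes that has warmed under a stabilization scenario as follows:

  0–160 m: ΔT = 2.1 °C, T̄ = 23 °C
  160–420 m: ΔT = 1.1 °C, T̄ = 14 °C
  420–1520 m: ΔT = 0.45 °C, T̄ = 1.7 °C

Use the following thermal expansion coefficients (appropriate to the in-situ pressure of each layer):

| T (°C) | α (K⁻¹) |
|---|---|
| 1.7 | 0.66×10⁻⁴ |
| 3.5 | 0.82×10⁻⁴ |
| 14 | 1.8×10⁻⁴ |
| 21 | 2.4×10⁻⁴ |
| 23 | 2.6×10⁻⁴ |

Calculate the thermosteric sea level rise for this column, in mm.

Layer 1 at 23 °C → α = 2.6×10⁻⁴ K⁻¹
Layer 2 at 14 °C → α = 1.8×10⁻⁴ K⁻¹
Layer 3 at 1.7 °C → α = 0.66×10⁻⁴ K⁻¹
0–160 m: 2.6×10⁻⁴ × 160 × 2.1 = 0.08736 m
1.1 × 1.8×10⁻⁴ × 260 = 0.05148 m
420–1520 m: 0.66×10⁻⁴ × 0.45 × 1100 = 0.03267 m
Δh = 0.08736 + 0.05148 + 0.03267 = 0.17151 m ≈ 170 mm

Δh ≈ 170 mm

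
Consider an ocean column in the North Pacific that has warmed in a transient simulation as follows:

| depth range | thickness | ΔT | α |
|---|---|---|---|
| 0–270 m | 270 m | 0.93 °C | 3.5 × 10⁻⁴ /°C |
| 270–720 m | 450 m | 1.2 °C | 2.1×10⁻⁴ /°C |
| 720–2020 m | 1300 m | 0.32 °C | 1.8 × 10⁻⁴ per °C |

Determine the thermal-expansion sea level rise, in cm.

0–270 m: 3.5×10⁻⁴ × 270 × 0.93 = 0.087885 m
Layer 2: 1.2 × 2.1×10⁻⁴ × 450 = 0.11340 m
720–2020 m: 1300 × 0.32 × 1.8×10⁻⁴ = 0.07488 m
Δh = 0.087885 + 0.11340 + 0.07488 = 0.276165 m

27.6 cm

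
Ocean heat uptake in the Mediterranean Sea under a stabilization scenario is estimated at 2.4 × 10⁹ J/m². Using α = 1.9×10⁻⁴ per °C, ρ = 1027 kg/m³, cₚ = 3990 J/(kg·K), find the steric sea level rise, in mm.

Δh = αQ/(ρcₚ) = 1.9×10⁻⁴ × 2.4×10⁹ / (1027 × 3990) ≈ 0.11128 m

Δh = 110 mm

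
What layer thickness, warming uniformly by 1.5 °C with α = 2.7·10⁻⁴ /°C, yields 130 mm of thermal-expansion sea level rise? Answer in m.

about 321 m

H = Δh/(αΔT) = 0.13 / (2.7×10⁻⁴ × 1.5) ≈ 321.0 m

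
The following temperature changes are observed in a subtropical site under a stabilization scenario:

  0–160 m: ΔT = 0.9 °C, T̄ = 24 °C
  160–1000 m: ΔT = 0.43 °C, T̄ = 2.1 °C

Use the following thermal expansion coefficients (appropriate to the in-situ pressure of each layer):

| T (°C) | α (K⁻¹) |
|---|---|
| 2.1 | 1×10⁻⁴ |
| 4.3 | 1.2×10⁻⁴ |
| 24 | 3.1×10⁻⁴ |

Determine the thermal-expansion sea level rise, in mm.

Layer 1 at 24 °C → α = 3.1×10⁻⁴ K⁻¹
Layer 2 at 2.1 °C → α = 1×10⁻⁴ K⁻¹
Layer 1: 3.1×10⁻⁴ × 0.9 × 160 = 0.04464 m
1×10⁻⁴ × 0.43 × 840 = 0.03612 m
Δh = 0.04464 + 0.03612 = 0.08076 m

about 80.8 mm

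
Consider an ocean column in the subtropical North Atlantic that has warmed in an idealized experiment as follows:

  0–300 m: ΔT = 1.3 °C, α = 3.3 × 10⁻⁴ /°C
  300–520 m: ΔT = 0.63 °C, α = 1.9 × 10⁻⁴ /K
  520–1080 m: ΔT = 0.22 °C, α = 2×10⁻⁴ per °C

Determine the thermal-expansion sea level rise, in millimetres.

Layer 1: 1.3 × 3.3×10⁻⁴ × 300 = 0.12870 m
Layer 2: 0.63 × 220 × 1.9×10⁻⁴ = 0.026334 m
520–1080 m: 2×10⁻⁴ × 0.22 × 560 = 0.02464 m
Δh = 0.12870 + 0.026334 + 0.02464 = 0.179674 m ≈ 180 mm

Δh ≈ 180 mm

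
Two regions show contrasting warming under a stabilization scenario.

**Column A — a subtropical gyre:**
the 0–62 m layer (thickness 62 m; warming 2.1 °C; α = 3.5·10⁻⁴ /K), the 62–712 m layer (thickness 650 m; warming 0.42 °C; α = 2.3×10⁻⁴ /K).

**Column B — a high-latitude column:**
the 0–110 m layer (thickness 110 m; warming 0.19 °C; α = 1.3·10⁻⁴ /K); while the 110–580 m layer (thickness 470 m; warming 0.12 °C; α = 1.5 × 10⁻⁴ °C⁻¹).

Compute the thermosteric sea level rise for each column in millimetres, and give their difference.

A Layer 1: 3.5×10⁻⁴ × 62 × 2.1 = 0.04557 m
A 62–712 m: 0.42 × 2.3×10⁻⁴ × 650 = 0.06279 m
A total: 0.10836 m
B 0–110 m: 110 × 0.19 × 1.3×10⁻⁴ = 0.002717 m
B Layer 2: 0.12 × 1.5×10⁻⁴ × 470 = 0.00846 m
B total: 0.011177 m
Difference: 0.10836 − 0.011177 = 0.097183 m

A: 110 mm; B: 11 mm; difference 97 mm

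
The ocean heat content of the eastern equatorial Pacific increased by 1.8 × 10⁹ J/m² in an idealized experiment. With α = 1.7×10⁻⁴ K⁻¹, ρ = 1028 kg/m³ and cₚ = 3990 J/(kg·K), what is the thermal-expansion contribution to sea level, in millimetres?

Δh = αQ/(ρcₚ) = 1.7×10⁻⁴ × 1.8×10⁹ / (1028 × 3990) ≈ 0.074603 m

75 mm of thermosteric rise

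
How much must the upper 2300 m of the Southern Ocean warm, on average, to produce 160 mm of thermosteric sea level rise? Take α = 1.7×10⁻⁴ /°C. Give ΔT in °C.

ΔT = Δh/(αH) = 0.16 / (1.7×10⁻⁴ × 2300) ≈ 0.4092 °C

0.409 °C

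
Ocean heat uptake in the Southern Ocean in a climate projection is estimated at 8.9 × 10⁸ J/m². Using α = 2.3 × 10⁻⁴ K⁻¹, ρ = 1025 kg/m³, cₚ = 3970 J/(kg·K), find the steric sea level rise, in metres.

Δh = αQ/(ρcₚ) = 2.3×10⁻⁴ × 8.9×10⁸ / (1025 × 3970) ≈ 0.050304 m

0.050 m of thermosteric rise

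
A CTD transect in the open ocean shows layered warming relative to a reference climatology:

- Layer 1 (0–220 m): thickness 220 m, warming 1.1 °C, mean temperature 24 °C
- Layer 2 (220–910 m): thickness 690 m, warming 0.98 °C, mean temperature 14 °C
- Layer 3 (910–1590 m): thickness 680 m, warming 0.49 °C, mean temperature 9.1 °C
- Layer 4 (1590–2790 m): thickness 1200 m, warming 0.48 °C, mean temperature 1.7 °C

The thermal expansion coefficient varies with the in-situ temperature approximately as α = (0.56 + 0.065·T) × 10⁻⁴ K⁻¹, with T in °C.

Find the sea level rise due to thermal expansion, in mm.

Δh ≈ 228 mm

Layer 1: α = (0.56 + 0.065×24)×10⁻⁴ = 2.12×10⁻⁴ K⁻¹
Layer 2: α = (0.56 + 0.065×14)×10⁻⁴ = 1.47×10⁻⁴ K⁻¹
Layer 3: α = (0.56 + 0.065×9.1)×10⁻⁴ = 1.1515×10⁻⁴ K⁻¹
Layer 4: α = (0.56 + 0.065×1.7)×10⁻⁴ = 0.6705×10⁻⁴ K⁻¹
0–220 m: 220 × 2.12×10⁻⁴ × 1.1 = 0.051304 m
220–910 m: 1.47×10⁻⁴ × 0.98 × 690 = 0.0994014 m
Layer 3: 1.1515×10⁻⁴ × 680 × 0.49 = 0.03836798 m
Layer 4: 1200 × 0.48 × 0.6705×10⁻⁴ = 0.0386208 m
Δh = 0.051304 + 0.0994014 + 0.03836798 + 0.0386208 = 0.22769418 m ≈ 228 mm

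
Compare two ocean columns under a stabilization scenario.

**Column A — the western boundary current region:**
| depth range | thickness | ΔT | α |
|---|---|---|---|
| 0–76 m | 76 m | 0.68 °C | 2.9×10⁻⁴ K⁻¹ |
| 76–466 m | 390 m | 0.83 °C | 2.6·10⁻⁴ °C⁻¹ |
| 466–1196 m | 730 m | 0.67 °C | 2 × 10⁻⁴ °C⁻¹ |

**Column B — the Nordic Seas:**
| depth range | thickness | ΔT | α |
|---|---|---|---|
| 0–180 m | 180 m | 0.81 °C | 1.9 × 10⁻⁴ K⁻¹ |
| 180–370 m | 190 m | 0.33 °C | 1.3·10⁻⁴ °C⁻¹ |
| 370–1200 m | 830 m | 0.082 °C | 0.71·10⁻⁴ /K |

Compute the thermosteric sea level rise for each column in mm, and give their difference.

Δh_A ≈ 200 mm, Δh_B ≈ 41 mm; difference ≈ 160 mm

A 76 × 2.9×10⁻⁴ × 0.68 = 0.0149872 m
A Layer 2: 390 × 0.83 × 2.6×10⁻⁴ = 0.084162 m
A 0.67 × 2×10⁻⁴ × 730 = 0.09782 m
A total: 0.1969692 m
B 180 × 1.9×10⁻⁴ × 0.81 = 0.027702 m
B 1.3×10⁻⁴ × 0.33 × 190 = 0.008151 m
B 370–1200 m: 0.71×10⁻⁴ × 830 × 0.082 = 0.00483226 m
B total: 0.04068526 m
Difference: 0.1969692 − 0.04068526 = 0.15628394 m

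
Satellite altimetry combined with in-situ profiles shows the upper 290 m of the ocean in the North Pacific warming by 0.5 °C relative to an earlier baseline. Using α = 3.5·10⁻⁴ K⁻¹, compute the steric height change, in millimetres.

Δh = 50.8 mm

Δh = αΔT·H = 3.5×10⁻⁴ × 0.5 × 290 = 0.05075 m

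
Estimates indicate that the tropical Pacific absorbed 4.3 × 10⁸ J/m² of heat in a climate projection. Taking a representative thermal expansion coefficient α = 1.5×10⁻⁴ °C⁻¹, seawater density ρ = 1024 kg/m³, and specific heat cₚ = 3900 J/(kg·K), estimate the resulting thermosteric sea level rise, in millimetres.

16 mm of thermosteric rise

Δh = αQ/(ρcₚ) = 1.5×10⁻⁴ × 4.3×10⁸ / (1024 × 3900) ≈ 0.016151 m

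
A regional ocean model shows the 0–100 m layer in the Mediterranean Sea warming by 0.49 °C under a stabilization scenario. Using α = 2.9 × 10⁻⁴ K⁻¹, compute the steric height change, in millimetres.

14 mm of thermosteric rise

Δh = αΔT·H = 2.9×10⁻⁴ × 0.49 × 100 = 0.01421 m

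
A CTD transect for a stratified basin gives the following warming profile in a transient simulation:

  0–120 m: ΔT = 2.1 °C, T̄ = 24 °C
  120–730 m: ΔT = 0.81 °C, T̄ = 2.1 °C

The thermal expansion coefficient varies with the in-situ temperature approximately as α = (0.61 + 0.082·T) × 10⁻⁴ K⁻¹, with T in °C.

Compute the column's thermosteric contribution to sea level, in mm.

Layer 1: α = (0.61 + 0.082×24)×10⁻⁴ = 2.578×10⁻⁴ K⁻¹
Layer 2: α = (0.61 + 0.082×2.1)×10⁻⁴ = 0.7822×10⁻⁴ K⁻¹
0–120 m: 120 × 2.1 × 2.578×10⁻⁴ = 0.0649656 m
120–730 m: 0.81 × 610 × 0.7822×10⁻⁴ = 0.038648502 m
Δh = 0.0649656 + 0.038648502 = 0.103614102 m ≈ 104 mm

104 mm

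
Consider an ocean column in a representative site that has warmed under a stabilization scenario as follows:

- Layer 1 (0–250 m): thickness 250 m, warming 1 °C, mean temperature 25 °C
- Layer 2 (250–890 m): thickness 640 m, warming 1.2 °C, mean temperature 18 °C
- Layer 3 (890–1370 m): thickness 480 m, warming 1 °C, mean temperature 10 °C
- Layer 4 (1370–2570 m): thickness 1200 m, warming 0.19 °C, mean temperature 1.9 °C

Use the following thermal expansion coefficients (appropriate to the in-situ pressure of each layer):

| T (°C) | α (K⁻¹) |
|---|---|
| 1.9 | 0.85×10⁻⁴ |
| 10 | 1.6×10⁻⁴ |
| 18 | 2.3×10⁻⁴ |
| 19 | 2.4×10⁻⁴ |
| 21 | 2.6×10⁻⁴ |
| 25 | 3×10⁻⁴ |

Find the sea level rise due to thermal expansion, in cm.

Layer 1 at 25 °C → α = 3×10⁻⁴ K⁻¹
Layer 2 at 18 °C → α = 2.3×10⁻⁴ K⁻¹
Layer 3 at 10 °C → α = 1.6×10⁻⁴ K⁻¹
Layer 4 at 1.9 °C → α = 0.85×10⁻⁴ K⁻¹
Layer 1: 1 × 3×10⁻⁴ × 250 = 0.07500 m
640 × 2.3×10⁻⁴ × 1.2 = 0.17664 m
890–1370 m: 1 × 1.6×10⁻⁴ × 480 = 0.07680 m
Layer 4: 0.85×10⁻⁴ × 0.19 × 1200 = 0.01938 m
Δh = 0.07500 + 0.17664 + 0.07680 + 0.01938 = 0.34782 m

Δh ≈ 35 cm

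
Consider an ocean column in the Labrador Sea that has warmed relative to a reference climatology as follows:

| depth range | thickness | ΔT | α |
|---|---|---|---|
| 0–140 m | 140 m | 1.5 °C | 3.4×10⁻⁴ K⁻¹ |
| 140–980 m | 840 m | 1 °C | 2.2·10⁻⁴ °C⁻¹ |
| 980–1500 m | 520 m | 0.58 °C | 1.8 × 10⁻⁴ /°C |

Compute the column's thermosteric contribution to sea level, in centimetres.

Layer 1: 140 × 1.5 × 3.4×10⁻⁴ = 0.07140 m
840 × 2.2×10⁻⁴ × 1 = 0.18480 m
0.58 × 1.8×10⁻⁴ × 520 = 0.054288 m
Δh = 0.07140 + 0.18480 + 0.054288 = 0.310488 m

Δh = 31.0 cm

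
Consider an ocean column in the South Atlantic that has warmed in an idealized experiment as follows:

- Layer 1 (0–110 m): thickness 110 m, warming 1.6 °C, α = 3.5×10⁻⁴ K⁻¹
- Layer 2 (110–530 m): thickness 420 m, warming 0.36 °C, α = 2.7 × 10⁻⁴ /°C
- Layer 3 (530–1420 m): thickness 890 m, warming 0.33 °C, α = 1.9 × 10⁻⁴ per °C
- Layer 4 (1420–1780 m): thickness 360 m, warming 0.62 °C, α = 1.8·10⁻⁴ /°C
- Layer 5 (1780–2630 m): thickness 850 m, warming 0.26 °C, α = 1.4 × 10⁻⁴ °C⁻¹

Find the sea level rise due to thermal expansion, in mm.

about 230 mm

Layer 1: 1.6 × 3.5×10⁻⁴ × 110 = 0.06160 m
110–530 m: 420 × 0.36 × 2.7×10⁻⁴ = 0.040824 m
890 × 1.9×10⁻⁴ × 0.33 = 0.055803 m
1.8×10⁻⁴ × 0.62 × 360 = 0.040176 m
1780–2630 m: 0.26 × 850 × 1.4×10⁻⁴ = 0.03094 m
Δh = 0.06160 + 0.040824 + 0.055803 + 0.040176 + 0.03094 = 0.229343 m ≈ 230 mm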